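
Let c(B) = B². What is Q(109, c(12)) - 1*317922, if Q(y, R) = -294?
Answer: -318216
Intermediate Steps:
Q(109, c(12)) - 1*317922 = -294 - 1*317922 = -294 - 317922 = -318216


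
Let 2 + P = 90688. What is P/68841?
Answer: 90686/68841 ≈ 1.3173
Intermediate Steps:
P = 90686 (P = -2 + 90688 = 90686)
P/68841 = 90686/68841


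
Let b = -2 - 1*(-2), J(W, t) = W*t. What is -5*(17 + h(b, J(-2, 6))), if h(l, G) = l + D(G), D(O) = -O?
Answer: -145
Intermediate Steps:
b = 0 (b = -2 + 2 = 0)
h(l, G) = l - G
-5*(17 + h(b, J(-2, 6))) = -5*(17 + (0 - (-2)*6)) = -5*(17 + (0 - 1*(-12))) = -5*(17 + (0 + 12)) = -5*(17 + 12) = -5*29 = -145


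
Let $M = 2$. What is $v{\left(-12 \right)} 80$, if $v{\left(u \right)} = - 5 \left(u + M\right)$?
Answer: $4000$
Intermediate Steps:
$v{\left(u \right)} = -10 - 5 u$ ($v{\left(u \right)} = - 5 \left(u + 2\right) = - 5 \left(2 + u\right) = -10 - 5 u$)
$v{\left(-12 \right)} 80 = \left(-10 - -60\right) 80 = \left(-10 + 60\right) 80 = 50 \cdot 80 = 4000$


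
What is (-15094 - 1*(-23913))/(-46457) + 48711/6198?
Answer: 736102255/95980162 ≈ 7.6693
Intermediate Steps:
(-15094 - 1*(-23913))/(-46457) + 48711/6198 = (-15094 + 23913)*(-1/46457) + 48711*(1/6198) = 8819*(-1/46457) + 16237/2066 = -8819/46457 + 16237/2066 = 736102255/95980162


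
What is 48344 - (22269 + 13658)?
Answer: 12417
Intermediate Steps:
48344 - (22269 + 13658) = 48344 - 1*35927 = 48344 - 35927 = 12417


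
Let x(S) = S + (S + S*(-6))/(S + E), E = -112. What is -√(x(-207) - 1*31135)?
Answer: -I*√3189723427/319 ≈ -177.05*I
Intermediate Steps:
x(S) = S - 5*S/(-112 + S) (x(S) = S + (S + S*(-6))/(S - 112) = S + (S - 6*S)/(-112 + S) = S + (-5*S)/(-112 + S) = S - 5*S/(-112 + S))
-√(x(-207) - 1*31135) = -√(-207*(-117 - 207)/(-112 - 207) - 1*31135) = -√(-207*(-324)/(-319) - 31135) = -√(-207*(-1/319)*(-324) - 31135) = -√(-67068/319 - 31135) = -√(-9999133/319) = -I*√3189723427/319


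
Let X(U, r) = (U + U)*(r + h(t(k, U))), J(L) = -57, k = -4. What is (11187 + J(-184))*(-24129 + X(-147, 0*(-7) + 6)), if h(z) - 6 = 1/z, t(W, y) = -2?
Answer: -306186300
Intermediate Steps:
h(z) = 6 + 1/z
X(U, r) = 2*U*(11/2 + r) (X(U, r) = (U + U)*(r + (6 + 1/(-2))) = (2*U)*(r + (6 - ½)) = (2*U)*(r + 11/2) = (2*U)*(11/2 + r) = 2*U*(11/2 + r))
(11187 + J(-184))*(-24129 + X(-147, 0*(-7) + 6)) = (11187 - 57)*(-24129 - 147*(11 + 2*(0*(-7) + 6))) = 11130*(-24129 - 147*(11 + 2*(0 + 6))) = 11130*(-24129 - 147*(11 + 2*6)) = 11130*(-24129 - 147*(11 + 12)) = 11130*(-24129 - 147*23) = 11130*(-24129 - 3381) = 11130*(-27510) = -306186300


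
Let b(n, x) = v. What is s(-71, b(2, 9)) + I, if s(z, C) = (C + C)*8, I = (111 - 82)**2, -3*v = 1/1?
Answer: 2507/3 ≈ 835.67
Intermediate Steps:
v = -1/3 (v = -1/3/1 = -1/3*1 = -1/3 ≈ -0.33333)
b(n, x) = -1/3
I = 841 (I = 29**2 = 841)
s(z, C) = 16*C (s(z, C) = (2*C)*8 = 16*C)
s(-71, b(2, 9)) + I = 16*(-1/3) + 841 = -16/3 + 841 = 2507/3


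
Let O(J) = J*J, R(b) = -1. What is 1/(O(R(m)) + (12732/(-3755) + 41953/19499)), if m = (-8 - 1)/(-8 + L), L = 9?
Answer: -73218745/17509008 ≈ -4.1818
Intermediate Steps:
m = -9 (m = (-8 - 1)/(-8 + 9) = -9/1 = -9*1 = -9)
O(J) = J²
1/(O(R(m)) + (12732/(-3755) + 41953/19499)) = 1/((-1)² + (12732/(-3755) + 41953/19499)) = 1/(1 + (12732*(-1/3755) + 41953*(1/19499))) = 1/(1 + (-12732/3755 + 41953/19499)) = 1/(1 - 90727753/73218745) = 1/(-17509008/73218745) = -73218745/17509008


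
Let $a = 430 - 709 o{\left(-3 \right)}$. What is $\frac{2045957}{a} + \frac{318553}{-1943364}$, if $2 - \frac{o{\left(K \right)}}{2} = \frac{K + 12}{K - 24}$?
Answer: $- \frac{1491358570219}{2097861438} \approx -710.89$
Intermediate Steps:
$o{\left(K \right)} = 4 - \frac{2 \left(12 + K\right)}{-24 + K}$ ($o{\left(K \right)} = 4 - 2 \frac{K + 12}{K - 24} = 4 - 2 \frac{12 + K}{-24 + K} = 4 - \frac{2 \left(12 + K\right)}{-24 + K}$)
$a = - \frac{8636}{3}$ ($a = 430 - 709 \frac{2 \left(-60 - 3\right)}{-24 - 3} = 430 - 709 \cdot 2 \frac{1}{-27} \left(-63\right) = 430 - 709 \cdot 2 \left(- \frac{1}{27}\right) \left(-63\right) = 430 - \frac{9926}{3} = - \frac{8636}{3} \approx -2878.7$)
$\frac{2045957}{a} + \frac{318553}{-1943364} = \frac{2045957}{- \frac{8636}{3}} + \frac{318553}{-1943364} = 2045957 \left(- \frac{3}{8636}\right) + 318553 \left(- \frac{1}{1943364}\right) = - \frac{6137871}{8636} - \frac{318553}{1943364} = - \frac{1491358570219}{2097861438}$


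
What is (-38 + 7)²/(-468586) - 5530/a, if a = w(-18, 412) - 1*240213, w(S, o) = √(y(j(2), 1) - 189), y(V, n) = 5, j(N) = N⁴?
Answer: 567007385547107/27038483178138058 + 11060*I*√46/57702285553 ≈ 0.02097 + 1.3e-6*I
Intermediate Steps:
w(S, o) = 2*I*√46 (w(S, o) = √(5 - 189) = √(-184) = 2*I*√46)
a = -240213 + 2*I*√46 (a = 2*I*√46 - 1*240213 = 2*I*√46 - 240213 = -240213 + 2*I*√46 ≈ -2.4021e+5 + 13.565*I)
(-38 + 7)²/(-468586) - 5530/a = (-38 + 7)²/(-468586) - 5530/(-240213 + 2*I*√46) = (-31)²*(-1/468586) - 5530/(-240213 + 2*I*√46) = 961*(-1/468586) - 5530/(-240213 + 2*I*√46) = -961/468586 - 5530/(-240213 + 2*I*√46)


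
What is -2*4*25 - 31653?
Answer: -31853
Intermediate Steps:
-2*4*25 - 31653 = -8*25 - 31653 = -200 - 31653 = -31853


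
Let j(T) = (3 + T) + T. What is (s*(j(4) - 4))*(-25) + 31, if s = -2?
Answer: 381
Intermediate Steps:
j(T) = 3 + 2*T
(s*(j(4) - 4))*(-25) + 31 = -2*((3 + 2*4) - 4)*(-25) + 31 = -2*((3 + 8) - 4)*(-25) + 31 = -2*(11 - 4)*(-25) + 31 = -2*7*(-25) + 31 = -14*(-25) + 31 = 350 + 31 = 381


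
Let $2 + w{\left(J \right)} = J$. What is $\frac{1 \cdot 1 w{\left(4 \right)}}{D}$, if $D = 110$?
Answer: $\frac{1}{55} \approx 0.018182$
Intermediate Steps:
$w{\left(J \right)} = -2 + J$
$\frac{1 \cdot 1 w{\left(4 \right)}}{D} = \frac{1 \cdot 1 \left(-2 + 4\right)}{110} = 1 \cdot 2 \cdot \frac{1}{110} = 2 \cdot \frac{1}{110} = \frac{1}{55}$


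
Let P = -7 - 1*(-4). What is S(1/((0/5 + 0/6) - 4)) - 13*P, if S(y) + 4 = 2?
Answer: 37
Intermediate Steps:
S(y) = -2 (S(y) = -4 + 2 = -2)
P = -3 (P = -7 + 4 = -3)
S(1/((0/5 + 0/6) - 4)) - 13*P = -2 - 13*(-3) = -2 + 39 = 37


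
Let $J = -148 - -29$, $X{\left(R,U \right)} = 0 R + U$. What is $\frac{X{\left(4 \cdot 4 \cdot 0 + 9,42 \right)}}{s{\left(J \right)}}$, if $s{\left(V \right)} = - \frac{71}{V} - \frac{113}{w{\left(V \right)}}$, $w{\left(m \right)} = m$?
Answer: $\frac{2499}{92} \approx 27.163$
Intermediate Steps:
$X{\left(R,U \right)} = U$ ($X{\left(R,U \right)} = 0 + U = U$)
$J = -119$ ($J = -148 + 29 = -119$)
$s{\left(V \right)} = - \frac{184}{V}$ ($s{\left(V \right)} = - \frac{71}{V} - \frac{113}{V} = - \frac{184}{V}$)
$\frac{X{\left(4 \cdot 4 \cdot 0 + 9,42 \right)}}{s{\left(J \right)}} = \frac{42}{\left(-184\right) \frac{1}{-119}} = \frac{42}{\left(-184\right) \left(- \frac{1}{119}\right)} = \frac{42}{\frac{184}{119}} = 42 \cdot \frac{119}{184} = \frac{2499}{92}$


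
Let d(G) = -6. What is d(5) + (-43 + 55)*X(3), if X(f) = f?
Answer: 30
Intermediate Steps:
d(5) + (-43 + 55)*X(3) = -6 + (-43 + 55)*3 = -6 + 12*3 = -6 + 36 = 30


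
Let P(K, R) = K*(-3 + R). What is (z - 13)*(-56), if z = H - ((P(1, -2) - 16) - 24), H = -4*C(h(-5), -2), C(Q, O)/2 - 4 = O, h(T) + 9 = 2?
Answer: -896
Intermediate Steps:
h(T) = -7 (h(T) = -9 + 2 = -7)
C(Q, O) = 8 + 2*O
H = -16 (H = -4*(8 + 2*(-2)) = -4*(8 - 4) = -4*4 = -16)
z = 29 (z = -16 - ((1*(-3 - 2) - 16) - 24) = -16 - ((1*(-5) - 16) - 24) = -16 - ((-5 - 16) - 24) = -16 - (-21 - 24) = -16 - 1*(-45) = -16 + 45 = 29)
(z - 13)*(-56) = (29 - 13)*(-56) = 16*(-56) = -896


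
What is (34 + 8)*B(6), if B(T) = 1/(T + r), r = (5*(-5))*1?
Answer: -42/19 ≈ -2.2105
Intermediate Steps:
r = -25 (r = -25*1 = -25)
B(T) = 1/(-25 + T) (B(T) = 1/(T - 25) = 1/(-25 + T))
(34 + 8)*B(6) = (34 + 8)/(-25 + 6) = 42/(-19) = 42*(-1/19) = -42/19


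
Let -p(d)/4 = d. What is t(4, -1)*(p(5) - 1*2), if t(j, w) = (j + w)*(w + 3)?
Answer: -132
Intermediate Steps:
t(j, w) = (3 + w)*(j + w) (t(j, w) = (j + w)*(3 + w) = (3 + w)*(j + w))
p(d) = -4*d
t(4, -1)*(p(5) - 1*2) = ((-1)² + 3*4 + 3*(-1) + 4*(-1))*(-4*5 - 1*2) = (1 + 12 - 3 - 4)*(-20 - 2) = 6*(-22) = -132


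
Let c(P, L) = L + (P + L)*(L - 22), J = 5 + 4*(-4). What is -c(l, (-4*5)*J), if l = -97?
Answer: -24574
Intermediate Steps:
J = -11 (J = 5 - 16 = -11)
c(P, L) = L + (-22 + L)*(L + P) (c(P, L) = L + (L + P)*(-22 + L) = L + (-22 + L)*(L + P))
-c(l, (-4*5)*J) = -((-4*5*(-11))**2 - 22*(-97) - 21*(-4*5)*(-11) + (-4*5*(-11))*(-97)) = -((-20*(-11))**2 + 2134 - (-420)*(-11) - 20*(-11)*(-97)) = -(220**2 + 2134 - 21*220 + 220*(-97)) = -(48400 + 2134 - 4620 - 21340) = -1*24574 = -24574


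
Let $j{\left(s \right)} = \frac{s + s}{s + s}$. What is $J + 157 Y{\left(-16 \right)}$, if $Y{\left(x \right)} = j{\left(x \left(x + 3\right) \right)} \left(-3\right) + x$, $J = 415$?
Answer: $-2568$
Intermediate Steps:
$j{\left(s \right)} = 1$ ($j{\left(s \right)} = \frac{2 s}{2 s} = 2 s \frac{1}{2 s} = 1$)
$Y{\left(x \right)} = -3 + x$ ($Y{\left(x \right)} = 1 \left(-3\right) + x = -3 + x$)
$J + 157 Y{\left(-16 \right)} = 415 + 157 \left(-3 - 16\right) = 415 + 157 \left(-19\right) = 415 - 2983 = -2568$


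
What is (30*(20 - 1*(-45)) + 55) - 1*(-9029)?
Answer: 11034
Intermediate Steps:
(30*(20 - 1*(-45)) + 55) - 1*(-9029) = (30*(20 + 45) + 55) + 9029 = (30*65 + 55) + 9029 = (1950 + 55) + 9029 = 2005 + 9029 = 11034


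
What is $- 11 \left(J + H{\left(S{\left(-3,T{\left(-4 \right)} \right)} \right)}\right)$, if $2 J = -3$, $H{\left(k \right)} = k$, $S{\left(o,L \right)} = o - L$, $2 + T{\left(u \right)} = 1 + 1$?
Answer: $\frac{99}{2} \approx 49.5$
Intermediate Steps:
$T{\left(u \right)} = 0$ ($T{\left(u \right)} = -2 + \left(1 + 1\right) = -2 + 2 = 0$)
$J = - \frac{3}{2}$ ($J = \frac{1}{2} \left(-3\right) = - \frac{3}{2} \approx -1.5$)
$- 11 \left(J + H{\left(S{\left(-3,T{\left(-4 \right)} \right)} \right)}\right) = - 11 \left(- \frac{3}{2} - 3\right) = \left(-11\right) \left(- \frac{9}{2}\right) = \frac{99}{2}$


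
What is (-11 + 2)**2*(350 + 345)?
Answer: 56295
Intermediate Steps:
(-11 + 2)**2*(350 + 345) = (-9)**2*695 = 81*695 = 56295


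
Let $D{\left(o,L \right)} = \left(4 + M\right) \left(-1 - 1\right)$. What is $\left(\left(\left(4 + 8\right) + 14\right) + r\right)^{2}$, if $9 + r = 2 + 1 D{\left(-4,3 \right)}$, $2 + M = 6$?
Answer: $9$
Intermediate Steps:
$M = 4$ ($M = -2 + 6 = 4$)
$D{\left(o,L \right)} = -16$ ($D{\left(o,L \right)} = \left(4 + 4\right) \left(-1 - 1\right) = 8 \left(-2\right) = -16$)
$r = -23$ ($r = -9 + \left(2 + 1 \left(-16\right)\right) = -9 + \left(2 - 16\right) = -9 - 14 = -23$)
$\left(\left(\left(4 + 8\right) + 14\right) + r\right)^{2} = \left(\left(\left(4 + 8\right) + 14\right) - 23\right)^{2} = \left(\left(12 + 14\right) - 23\right)^{2} = \left(26 - 23\right)^{2} = 3^{2} = 9$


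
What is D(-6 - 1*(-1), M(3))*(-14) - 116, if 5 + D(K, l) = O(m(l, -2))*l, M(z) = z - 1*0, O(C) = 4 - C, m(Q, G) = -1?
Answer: -256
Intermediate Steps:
M(z) = z (M(z) = z + 0 = z)
D(K, l) = -5 + 5*l (D(K, l) = -5 + (4 - 1*(-1))*l = -5 + (4 + 1)*l = -5 + 5*l)
D(-6 - 1*(-1), M(3))*(-14) - 116 = (-5 + 5*3)*(-14) - 116 = (-5 + 15)*(-14) - 116 = 10*(-14) - 116 = -140 - 116 = -256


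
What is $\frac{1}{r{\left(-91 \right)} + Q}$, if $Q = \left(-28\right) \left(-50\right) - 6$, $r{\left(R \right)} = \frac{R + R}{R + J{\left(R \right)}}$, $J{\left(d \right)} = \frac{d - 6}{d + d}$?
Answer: $\frac{16465}{22985334} \approx 0.00071633$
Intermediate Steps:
$J{\left(d \right)} = \frac{-6 + d}{2 d}$
$r{\left(R \right)} = \frac{2 R}{R + \frac{-6 + R}{2 R}}$ ($r{\left(R \right)} = \frac{R + R}{R + \frac{-6 + R}{2 R}} = \frac{2 R}{R + \frac{-6 + R}{2 R}}$)
$Q = 1394$ ($Q = 1400 - 6 = 1394$)
$\frac{1}{r{\left(-91 \right)} + Q} = \frac{1}{\frac{4 \left(-91\right)^{2}}{-6 - 91 + 2 \left(-91\right)^{2}} + 1394} = \frac{1}{4 \cdot 8281 \frac{1}{-6 - 91 + 2 \cdot 8281} + 1394} = \frac{1}{4 \cdot 8281 \frac{1}{-6 - 91 + 16562} + 1394} = \frac{1}{4 \cdot 8281 \cdot \frac{1}{16465} + 1394} = \frac{1}{\frac{33124}{16465} + 1394} = \frac{1}{\frac{22985334}{16465}} = \frac{16465}{22985334}$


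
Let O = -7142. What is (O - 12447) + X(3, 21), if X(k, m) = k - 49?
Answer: -19635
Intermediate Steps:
X(k, m) = -49 + k
(O - 12447) + X(3, 21) = (-7142 - 12447) + (-49 + 3) = -19589 - 46 = -19635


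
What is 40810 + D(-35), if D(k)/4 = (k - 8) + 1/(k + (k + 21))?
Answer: 1991258/49 ≈ 40638.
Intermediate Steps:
D(k) = -32 + 4*k + 4/(21 + 2*k) (D(k) = 4*((k - 8) + 1/(k + (k + 21))) = 4*((-8 + k) + 1/(k + (21 + k))) = 4*((-8 + k) + 1/(21 + 2*k)) = 4*(-8 + k + 1/(21 + 2*k)) = -32 + 4*k + 4/(21 + 2*k))
40810 + D(-35) = 40810 + 4*(-167 + 2*(-35)² + 5*(-35))/(21 + 2*(-35)) = 40810 + 4*(-167 + 2*1225 - 175)/(21 - 70) = 40810 + 4*(-167 + 2450 - 175)/(-49) = 40810 + 4*(-1/49)*2108 = 40810 - 8432/49 = 1991258/49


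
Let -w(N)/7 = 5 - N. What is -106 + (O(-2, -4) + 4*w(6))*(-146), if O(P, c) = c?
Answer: -3610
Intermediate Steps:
w(N) = -35 + 7*N (w(N) = -7*(5 - N) = -35 + 7*N)
-106 + (O(-2, -4) + 4*w(6))*(-146) = -106 + (-4 + 4*(-35 + 7*6))*(-146) = -106 + (-4 + 4*(-35 + 42))*(-146) = -106 + (-4 + 4*7)*(-146) = -106 + (-4 + 28)*(-146) = -106 + 24*(-146) = -106 - 3504 = -3610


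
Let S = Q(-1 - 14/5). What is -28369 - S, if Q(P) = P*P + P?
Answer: -709491/25 ≈ -28380.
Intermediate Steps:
Q(P) = P + P² (Q(P) = P² + P = P + P²)
S = 266/25 (S = (-1 - 14/5)*(1 + (-1 - 14/5)) = -19*(1 - 19/5)/5 = -19/5*(-14/5) = 266/25 ≈ 10.640)
-28369 - S = -28369 - 1*266/25 = -28369 - 266/25 = -709491/25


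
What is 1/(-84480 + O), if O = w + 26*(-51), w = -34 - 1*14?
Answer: -1/85854 ≈ -1.1648e-5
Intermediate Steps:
w = -48 (w = -34 - 14 = -48)
O = -1374 (O = -48 + 26*(-51) = -48 - 1326 = -1374)
1/(-84480 + O) = 1/(-84480 - 1374) = 1/(-85854) = -1/85854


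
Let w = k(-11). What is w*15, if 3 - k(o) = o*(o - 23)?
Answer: -5565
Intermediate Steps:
k(o) = 3 - o*(-23 + o) (k(o) = 3 - o*(o - 23) = 3 - o*(-23 + o))
w = -371 (w = 3 - 1*(-11)² + 23*(-11) = 3 - 1*121 - 253 = 3 - 121 - 253 = -371)
w*15 = -371*15 = -5565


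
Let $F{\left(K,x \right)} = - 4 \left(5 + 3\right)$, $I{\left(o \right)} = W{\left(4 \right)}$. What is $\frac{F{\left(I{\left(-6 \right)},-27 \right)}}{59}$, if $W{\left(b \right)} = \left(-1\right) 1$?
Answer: $- \frac{32}{59} \approx -0.54237$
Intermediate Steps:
$W{\left(b \right)} = -1$
$I{\left(o \right)} = -1$
$F{\left(K,x \right)} = -32$ ($F{\left(K,x \right)} = \left(-4\right) 8 = -32$)
$\frac{F{\left(I{\left(-6 \right)},-27 \right)}}{59} = \frac{1}{59} \left(-32\right) = - \frac{32}{59}$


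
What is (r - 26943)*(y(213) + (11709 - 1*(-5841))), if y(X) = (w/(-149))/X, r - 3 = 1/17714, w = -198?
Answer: -44300244939060522/93698203 ≈ -4.7280e+8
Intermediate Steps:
r = 53143/17714 (r = 3 + 1/17714 = 53143/17714 ≈ 3.0001)
y(X) = 198/(149*X) (y(X) = (-198/(-149))/X = (-198*(-1/149))/X = 198/(149*X))
(r - 26943)*(y(213) + (11709 - 1*(-5841))) = (53143/17714 - 26943)*((198/149)/213 + (11709 - 1*(-5841))) = -477215159*((198/149)*(1/213) + (11709 + 5841))/17714 = -477215159*(66/10579 + 17550)/17714 = -477215159/17714*185661516/10579 = -44300244939060522/93698203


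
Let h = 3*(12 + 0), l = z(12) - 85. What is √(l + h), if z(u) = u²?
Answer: √95 ≈ 9.7468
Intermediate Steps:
l = 59 (l = 12² - 85 = 144 - 85 = 59)
h = 36 (h = 3*12 = 36)
√(l + h) = √(59 + 36) = √95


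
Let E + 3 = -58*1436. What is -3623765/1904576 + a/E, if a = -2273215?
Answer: 4027683721225/158634039616 ≈ 25.390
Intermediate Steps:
E = -83291 (E = -3 - 58*1436 = -3 - 83288 = -83291)
-3623765/1904576 + a/E = -3623765/1904576 - 2273215/(-83291) = -3623765*1/1904576 - 2273215*(-1/83291) = -3623765/1904576 + 2273215/83291 = 4027683721225/158634039616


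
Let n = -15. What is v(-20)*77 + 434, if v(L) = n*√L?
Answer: 434 - 2310*I*√5 ≈ 434.0 - 5165.3*I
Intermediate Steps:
v(L) = -15*√L
v(-20)*77 + 434 = -30*I*√5*77 + 434 = -2310*I*√5 + 434 = 434 - 2310*I*√5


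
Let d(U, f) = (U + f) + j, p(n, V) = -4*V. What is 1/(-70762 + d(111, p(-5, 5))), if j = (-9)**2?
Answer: -1/70590 ≈ -1.4166e-5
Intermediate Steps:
j = 81
d(U, f) = 81 + U + f (d(U, f) = (U + f) + 81 = 81 + U + f)
1/(-70762 + d(111, p(-5, 5))) = 1/(-70762 + (81 + 111 - 4*5)) = 1/(-70762 + (81 + 111 - 20)) = 1/(-70762 + 172) = 1/(-70590) = -1/70590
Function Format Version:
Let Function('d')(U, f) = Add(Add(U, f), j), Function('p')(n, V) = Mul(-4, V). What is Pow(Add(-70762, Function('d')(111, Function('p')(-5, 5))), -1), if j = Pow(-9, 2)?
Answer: Rational(-1, 70590) ≈ -1.4166e-5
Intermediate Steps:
j = 81
Function('d')(U, f) = Add(81, U, f) (Function('d')(U, f) = Add(Add(U, f), 81) = Add(81, U, f))
Pow(Add(-70762, Function('d')(111, Function('p')(-5, 5))), -1) = Pow(Add(-70762, Add(81, 111, Mul(-4, 5))), -1) = Pow(Add(-70762, Add(81, 111, -20)), -1) = Pow(Add(-70762, 172), -1) = Pow(-70590, -1) = Rational(-1, 70590)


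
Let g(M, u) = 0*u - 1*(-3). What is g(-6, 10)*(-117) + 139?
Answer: -212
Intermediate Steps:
g(M, u) = 3 (g(M, u) = 0 + 3 = 3)
g(-6, 10)*(-117) + 139 = 3*(-117) + 139 = -351 + 139 = -212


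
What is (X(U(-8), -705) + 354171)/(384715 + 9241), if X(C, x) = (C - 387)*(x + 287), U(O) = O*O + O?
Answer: 492529/393956 ≈ 1.2502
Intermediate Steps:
U(O) = O + O² (U(O) = O² + O = O + O²)
X(C, x) = (-387 + C)*(287 + x)
(X(U(-8), -705) + 354171)/(384715 + 9241) = ((-111069 - 387*(-705) + 287*(-8*(1 - 8)) - 8*(1 - 8)*(-705)) + 354171)/(384715 + 9241) = ((-111069 + 272835 + 287*(-8*(-7)) - 8*(-7)*(-705)) + 354171)/393956 = ((-111069 + 272835 + 287*56 + 56*(-705)) + 354171)*(1/393956) = ((-111069 + 272835 + 16072 - 39480) + 354171)*(1/393956) = (138358 + 354171)*(1/393956) = 492529*(1/393956) = 492529/393956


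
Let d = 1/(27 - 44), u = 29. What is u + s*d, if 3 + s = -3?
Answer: 499/17 ≈ 29.353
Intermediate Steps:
s = -6 (s = -3 - 3 = -6)
d = -1/17 (d = 1/(-17) = -1/17 ≈ -0.058824)
u + s*d = 29 - 6*(-1/17) = 29 + 6/17 = 499/17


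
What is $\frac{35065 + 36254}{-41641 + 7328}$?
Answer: $- \frac{71319}{34313} \approx -2.0785$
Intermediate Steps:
$\frac{35065 + 36254}{-41641 + 7328} = \frac{71319}{-34313} = 71319 \left(- \frac{1}{34313}\right) = - \frac{71319}{34313}$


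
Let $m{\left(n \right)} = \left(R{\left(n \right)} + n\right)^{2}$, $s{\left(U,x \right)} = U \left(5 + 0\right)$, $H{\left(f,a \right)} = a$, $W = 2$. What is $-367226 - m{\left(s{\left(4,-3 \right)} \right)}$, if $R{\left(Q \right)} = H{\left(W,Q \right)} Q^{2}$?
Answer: $-64687626$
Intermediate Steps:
$s{\left(U,x \right)} = 5 U$ ($s{\left(U,x \right)} = U 5 = 5 U$)
$R{\left(Q \right)} = Q^{3}$ ($R{\left(Q \right)} = Q Q^{2} = Q^{3}$)
$m{\left(n \right)} = \left(n + n^{3}\right)^{2}$ ($m{\left(n \right)} = \left(n^{3} + n\right)^{2} = \left(n + n^{3}\right)^{2}$)
$-367226 - m{\left(s{\left(4,-3 \right)} \right)} = -367226 - \left(5 \cdot 4\right)^{2} \left(1 + \left(5 \cdot 4\right)^{2}\right)^{2} = -367226 - 20^{2} \left(1 + 20^{2}\right)^{2} = -367226 - 400 \left(1 + 400\right)^{2} = -367226 - 400 \cdot 401^{2} = -367226 - 400 \cdot 160801 = -367226 - 64320400 = -64687626$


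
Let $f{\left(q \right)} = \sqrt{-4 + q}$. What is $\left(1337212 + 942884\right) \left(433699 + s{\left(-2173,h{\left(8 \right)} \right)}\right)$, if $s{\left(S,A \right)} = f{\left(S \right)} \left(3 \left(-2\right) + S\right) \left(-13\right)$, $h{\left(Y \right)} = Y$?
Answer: $988875355104 + 64588279392 i \sqrt{2177} \approx 9.8888 \cdot 10^{11} + 3.0136 \cdot 10^{12} i$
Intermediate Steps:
$s{\left(S,A \right)} = - 13 \sqrt{-4 + S} \left(-6 + S\right)$ ($s{\left(S,A \right)} = \sqrt{-4 + S} \left(3 \left(-2\right) + S\right) \left(-13\right) = \sqrt{-4 + S} \left(-6 + S\right) \left(-13\right) = - 13 \sqrt{-4 + S} \left(-6 + S\right)$)
$\left(1337212 + 942884\right) \left(433699 + s{\left(-2173,h{\left(8 \right)} \right)}\right) = \left(1337212 + 942884\right) \left(433699 + 13 \sqrt{-4 - 2173} \left(6 - -2173\right)\right) = 2280096 \left(433699 + 13 \sqrt{-2177} \left(6 + 2173\right)\right) = 2280096 \left(433699 + 13 i \sqrt{2177} \cdot 2179\right) = 2280096 \left(433699 + 28327 i \sqrt{2177}\right) = 988875355104 + 64588279392 i \sqrt{2177}$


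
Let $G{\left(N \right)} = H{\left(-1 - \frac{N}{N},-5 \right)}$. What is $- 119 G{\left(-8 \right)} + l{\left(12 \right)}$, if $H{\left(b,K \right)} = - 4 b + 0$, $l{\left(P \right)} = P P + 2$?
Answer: $-806$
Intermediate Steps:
$l{\left(P \right)} = 2 + P^{2}$ ($l{\left(P \right)} = P^{2} + 2 = 2 + P^{2}$)
$H{\left(b,K \right)} = - 4 b$
$G{\left(N \right)} = 8$ ($G{\left(N \right)} = - 4 \left(-1 - \frac{N}{N}\right) = - 4 \left(-1 - 1\right) = \left(-4\right) \left(-2\right) = 8$)
$- 119 G{\left(-8 \right)} + l{\left(12 \right)} = \left(-119\right) 8 + \left(2 + 12^{2}\right) = -952 + \left(2 + 144\right) = -952 + 146 = -806$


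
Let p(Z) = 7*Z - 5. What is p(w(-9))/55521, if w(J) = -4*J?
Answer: 247/55521 ≈ 0.0044488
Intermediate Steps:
p(Z) = -5 + 7*Z
p(w(-9))/55521 = (-5 + 7*(-4*(-9)))/55521 = (-5 + 7*36)*(1/55521) = (-5 + 252)*(1/55521) = 247*(1/55521) = 247/55521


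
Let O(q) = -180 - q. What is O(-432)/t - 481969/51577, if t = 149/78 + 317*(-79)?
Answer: -942398058157/100740454285 ≈ -9.3547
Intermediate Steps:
t = -1953205/78 (t = 149*(1/78) - 25043 = 149/78 - 25043 = -1953205/78 ≈ -25041.)
O(-432)/t - 481969/51577 = (-180 - 1*(-432))/(-1953205/78) - 481969/51577 = (-180 + 432)*(-78/1953205) - 481969*1/51577 = 252*(-78/1953205) - 481969/51577 = -19656/1953205 - 481969/51577 = -942398058157/100740454285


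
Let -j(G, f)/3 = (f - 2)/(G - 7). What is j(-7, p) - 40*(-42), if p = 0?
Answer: 11757/7 ≈ 1679.6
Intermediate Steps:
j(G, f) = -3*(-2 + f)/(-7 + G) (j(G, f) = -3*(f - 2)/(G - 7) = -3*(-2 + f)/(-7 + G))
j(-7, p) - 40*(-42) = 3*(2 - 1*0)/(-7 - 7) - 40*(-42) = 3*(2 + 0)/(-14) + 1680 = 3*(-1/14)*2 + 1680 = -3/7 + 1680 = 11757/7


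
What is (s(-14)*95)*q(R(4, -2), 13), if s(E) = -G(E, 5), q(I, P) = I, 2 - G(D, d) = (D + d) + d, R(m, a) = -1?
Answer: 570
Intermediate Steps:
G(D, d) = 2 - D - 2*d (G(D, d) = 2 - ((D + d) + d) = 2 - (D + 2*d) = 2 + (-D - 2*d) = 2 - D - 2*d)
s(E) = 8 + E (s(E) = -(2 - E - 2*5) = -(2 - E - 10) = -(-8 - E) = 8 + E)
(s(-14)*95)*q(R(4, -2), 13) = ((8 - 14)*95)*(-1) = -6*95*(-1) = -570*(-1) = 570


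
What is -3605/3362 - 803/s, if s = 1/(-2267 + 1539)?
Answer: 1965367803/3362 ≈ 5.8458e+5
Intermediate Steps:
s = -1/728 (s = 1/(-728) = -1/728 ≈ -0.0013736)
-3605/3362 - 803/s = -3605/3362 - 803/(-1/728) = -3605*1/3362 - 803*(-728) = -3605/3362 + 584584 = 1965367803/3362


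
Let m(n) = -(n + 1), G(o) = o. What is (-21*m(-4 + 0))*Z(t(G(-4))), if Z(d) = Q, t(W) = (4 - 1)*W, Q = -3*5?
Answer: 945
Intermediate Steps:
Q = -15
t(W) = 3*W
Z(d) = -15
m(n) = -1 - n (m(n) = -(1 + n) = -1 - n)
(-21*m(-4 + 0))*Z(t(G(-4))) = -21*(-1 - (-4 + 0))*(-15) = -21*(-1 - 1*(-4))*(-15) = -21*(-1 + 4)*(-15) = -21*3*(-15) = -63*(-15) = 945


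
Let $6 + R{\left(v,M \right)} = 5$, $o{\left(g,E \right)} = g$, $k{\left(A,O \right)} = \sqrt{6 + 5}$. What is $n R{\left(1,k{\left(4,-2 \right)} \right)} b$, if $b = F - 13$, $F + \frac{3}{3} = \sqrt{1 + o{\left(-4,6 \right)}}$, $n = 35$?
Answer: $490 - 35 i \sqrt{3} \approx 490.0 - 60.622 i$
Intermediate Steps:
$k{\left(A,O \right)} = \sqrt{11}$
$R{\left(v,M \right)} = -1$ ($R{\left(v,M \right)} = -6 + 5 = -1$)
$F = -1 + i \sqrt{3}$ ($F = -1 + \sqrt{1 - 4} = -1 + \sqrt{-3} = -1 + i \sqrt{3} \approx -1.0 + 1.732 i$)
$b = -14 + i \sqrt{3}$ ($b = \left(-1 + i \sqrt{3}\right) - 13 = -14 + i \sqrt{3} \approx -14.0 + 1.732 i$)
$n R{\left(1,k{\left(4,-2 \right)} \right)} b = 35 \left(-1\right) \left(-14 + i \sqrt{3}\right) = - 35 \left(-14 + i \sqrt{3}\right) = 490 - 35 i \sqrt{3}$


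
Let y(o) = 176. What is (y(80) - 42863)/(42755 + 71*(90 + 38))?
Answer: -14229/17281 ≈ -0.82339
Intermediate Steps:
(y(80) - 42863)/(42755 + 71*(90 + 38)) = (176 - 42863)/(42755 + 71*(90 + 38)) = -42687/(42755 + 71*128) = -42687/(42755 + 9088) = -42687/51843 = -42687*1/51843 = -14229/17281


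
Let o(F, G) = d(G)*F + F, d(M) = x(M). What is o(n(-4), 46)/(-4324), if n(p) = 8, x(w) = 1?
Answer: -4/1081 ≈ -0.0037003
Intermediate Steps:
d(M) = 1
o(F, G) = 2*F (o(F, G) = 1*F + F = F + F = 2*F)
o(n(-4), 46)/(-4324) = (2*8)/(-4324) = 16*(-1/4324) = -4/1081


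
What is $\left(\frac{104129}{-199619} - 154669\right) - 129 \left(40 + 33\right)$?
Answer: $- \frac{32754787363}{199619} \approx -1.6409 \cdot 10^{5}$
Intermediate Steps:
$\left(\frac{104129}{-199619} - 154669\right) - 129 \left(40 + 33\right) = \left(104129 \left(- \frac{1}{199619}\right) - 154669\right) - 9417 = \left(- \frac{104129}{199619} - 154669\right) - 9417 = - \frac{30874975240}{199619} - 9417 = - \frac{32754787363}{199619}$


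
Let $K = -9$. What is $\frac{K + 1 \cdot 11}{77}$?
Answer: $\frac{2}{77} \approx 0.025974$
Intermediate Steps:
$\frac{K + 1 \cdot 11}{77} = \frac{-9 + 1 \cdot 11}{77} = \frac{-9 + 11}{77} = \frac{1}{77} \cdot 2 = \frac{2}{77}$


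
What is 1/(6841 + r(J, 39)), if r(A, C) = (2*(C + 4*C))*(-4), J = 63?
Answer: 1/5281 ≈ 0.00018936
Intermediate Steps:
r(A, C) = -40*C (r(A, C) = (2*(5*C))*(-4) = (10*C)*(-4) = -40*C)
1/(6841 + r(J, 39)) = 1/(6841 - 40*39) = 1/(6841 - 1560) = 1/5281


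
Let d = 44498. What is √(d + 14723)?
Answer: √59221 ≈ 243.35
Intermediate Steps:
√(d + 14723) = √(44498 + 14723) = √59221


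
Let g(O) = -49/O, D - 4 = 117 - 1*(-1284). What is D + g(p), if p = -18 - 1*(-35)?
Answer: 23836/17 ≈ 1402.1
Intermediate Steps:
D = 1405 (D = 4 + (117 - 1*(-1284)) = 4 + (117 + 1284) = 4 + 1401 = 1405)
p = 17 (p = -18 + 35 = 17)
D + g(p) = 1405 - 49/17 = 23836/17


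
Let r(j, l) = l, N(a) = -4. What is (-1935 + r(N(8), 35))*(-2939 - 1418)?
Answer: 8278300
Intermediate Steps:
(-1935 + r(N(8), 35))*(-2939 - 1418) = (-1935 + 35)*(-2939 - 1418) = -1900*(-4357) = 8278300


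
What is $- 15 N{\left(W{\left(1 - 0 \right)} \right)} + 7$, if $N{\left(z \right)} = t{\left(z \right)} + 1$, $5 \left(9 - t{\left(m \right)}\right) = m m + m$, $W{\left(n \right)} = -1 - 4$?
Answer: $-83$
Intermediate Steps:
$W{\left(n \right)} = -5$ ($W{\left(n \right)} = -1 - 4 = -5$)
$t{\left(m \right)} = 9 - \frac{m}{5} - \frac{m^{2}}{5}$ ($t{\left(m \right)} = 9 - \frac{m m + m}{5} = 9 - \frac{m^{2} + m}{5} = 9 - \frac{m + m^{2}}{5} = 9 - \left(\frac{m}{5} + \frac{m^{2}}{5}\right) = 9 - \frac{m}{5} - \frac{m^{2}}{5}$)
$N{\left(z \right)} = 10 - \frac{z}{5} - \frac{z^{2}}{5}$ ($N{\left(z \right)} = \left(9 - \frac{z}{5} - \frac{z^{2}}{5}\right) + 1 = 10 - \frac{z}{5} - \frac{z^{2}}{5}$)
$- 15 N{\left(W{\left(1 - 0 \right)} \right)} + 7 = - 15 \left(10 - -1 - \frac{\left(-5\right)^{2}}{5}\right) + 7 = - 15 \left(10 + 1 - 5\right) + 7 = \left(-15\right) 6 + 7 = -90 + 7 = -83$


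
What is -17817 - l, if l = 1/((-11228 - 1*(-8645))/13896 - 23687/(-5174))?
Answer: -312583571543/17543895 ≈ -17817.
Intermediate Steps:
l = 3994328/17543895 (l = 1/((-11228 + 8645)*(1/13896) - 23687*(-1/5174)) = 1/(-2583*1/13896 + 23687/5174) = 1/(-287/1544 + 23687/5174) = 1/(17543895/3994328) = 3994328/17543895 ≈ 0.22768)
-17817 - l = -17817 - 1*3994328/17543895 = -17817 - 3994328/17543895 = -312583571543/17543895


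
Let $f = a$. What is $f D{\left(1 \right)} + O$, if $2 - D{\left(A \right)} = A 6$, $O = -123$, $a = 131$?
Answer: $-647$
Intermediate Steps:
$f = 131$
$D{\left(A \right)} = 2 - 6 A$ ($D{\left(A \right)} = 2 - A 6 = 2 - 6 A$)
$f D{\left(1 \right)} + O = 131 \left(2 - 6\right) - 123 = 131 \left(-4\right) - 123 = -524 - 123 = -647$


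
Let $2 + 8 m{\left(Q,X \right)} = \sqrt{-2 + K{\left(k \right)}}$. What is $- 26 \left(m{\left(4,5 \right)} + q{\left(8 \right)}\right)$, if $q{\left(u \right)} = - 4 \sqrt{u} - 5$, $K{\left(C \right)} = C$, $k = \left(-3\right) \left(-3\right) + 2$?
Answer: $\frac{507}{4} + 208 \sqrt{2} \approx 420.91$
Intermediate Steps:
$k = 11$ ($k = 9 + 2 = 11$)
$m{\left(Q,X \right)} = \frac{1}{8}$ ($m{\left(Q,X \right)} = - \frac{1}{4} + \frac{\sqrt{-2 + 11}}{8} = - \frac{1}{4} + \frac{\sqrt{9}}{8} = - \frac{1}{4} + \frac{1}{8} \cdot 3 = - \frac{1}{4} + \frac{3}{8} = \frac{1}{8}$)
$q{\left(u \right)} = -5 - 4 \sqrt{u}$ ($q{\left(u \right)} = - 4 \sqrt{u} - 5 = -5 - 4 \sqrt{u}$)
$- 26 \left(m{\left(4,5 \right)} + q{\left(8 \right)}\right) = - 26 \left(\frac{1}{8} - \left(5 + 4 \sqrt{8}\right)\right) = - 26 \left(\frac{1}{8} - \left(5 + 4 \cdot 2 \sqrt{2}\right)\right) = - 26 \left(\frac{1}{8} - \left(5 + 8 \sqrt{2}\right)\right) = - 26 \left(- \frac{39}{8} - 8 \sqrt{2}\right) = \frac{507}{4} + 208 \sqrt{2}$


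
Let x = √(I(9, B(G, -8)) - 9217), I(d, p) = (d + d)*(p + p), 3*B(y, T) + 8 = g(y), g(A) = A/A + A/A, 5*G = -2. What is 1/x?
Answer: -I*√9289/9289 ≈ -0.010376*I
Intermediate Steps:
G = -⅖ (G = (⅕)*(-2) = -⅖ ≈ -0.40000)
g(A) = 2 (g(A) = 1 + 1 = 2)
B(y, T) = -2 (B(y, T) = -8/3 + (⅓)*2 = -8/3 + ⅔ = -2)
I(d, p) = 4*d*p (I(d, p) = (2*d)*(2*p) = 4*d*p)
x = I*√9289 (x = √(4*9*(-2) - 9217) = √(-72 - 9217) = √(-9289) = I*√9289 ≈ 96.379*I)
1/x = 1/(I*√9289) = -I*√9289/9289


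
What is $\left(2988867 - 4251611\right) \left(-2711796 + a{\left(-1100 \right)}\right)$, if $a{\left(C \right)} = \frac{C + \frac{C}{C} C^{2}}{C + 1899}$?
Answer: $\frac{2734492467229376}{799} \approx 3.4224 \cdot 10^{12}$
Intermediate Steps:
$a{\left(C \right)} = \frac{C + C^{2}}{1899 + C}$ ($a{\left(C \right)} = \frac{C + 1 C^{2}}{1899 + C} = \frac{C + C^{2}}{1899 + C}$)
$\left(2988867 - 4251611\right) \left(-2711796 + a{\left(-1100 \right)}\right) = \left(2988867 - 4251611\right) \left(-2711796 - \frac{1100 \left(1 - 1100\right)}{1899 - 1100}\right) = - 1262744 \left(-2711796 - 1100 \cdot \frac{1}{799} \left(-1099\right)\right) = - 1262744 \left(-2711796 - \frac{1100}{799} \left(-1099\right)\right) = - 1262744 \left(-2711796 + \frac{1208900}{799}\right) = \left(-1262744\right) \left(- \frac{2165516104}{799}\right) = \frac{2734492467229376}{799}$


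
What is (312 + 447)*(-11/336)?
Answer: -2783/112 ≈ -24.848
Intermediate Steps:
(312 + 447)*(-11/336) = 759*(-11*1/336) = 759*(-11/336) = -2783/112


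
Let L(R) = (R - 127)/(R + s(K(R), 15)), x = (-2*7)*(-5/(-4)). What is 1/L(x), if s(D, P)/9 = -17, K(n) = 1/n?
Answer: 341/289 ≈ 1.1799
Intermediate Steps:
s(D, P) = -153 (s(D, P) = 9*(-17) = -153)
x = -35/2 (x = -(-70)*(-1)/4 = -14*5/4 = -35/2 ≈ -17.500)
L(R) = (-127 + R)/(-153 + R) (L(R) = (R - 127)/(R - 153) = (-127 + R)/(-153 + R))
1/L(x) = 1/((-127 - 35/2)/(-153 - 35/2)) = 1/(-289/2/(-341/2)) = 1/(-2/341*(-289/2)) = 1/(289/341) = 341/289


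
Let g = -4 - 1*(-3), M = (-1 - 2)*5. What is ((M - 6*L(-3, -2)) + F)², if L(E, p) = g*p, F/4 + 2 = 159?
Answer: 361201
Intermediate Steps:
F = 628 (F = -8 + 4*159 = -8 + 636 = 628)
M = -15 (M = -3*5 = -15)
g = -1 (g = -4 + 3 = -1)
L(E, p) = -p
((M - 6*L(-3, -2)) + F)² = ((-15 - (-6)*(-2)) + 628)² = ((-15 - 6*2) + 628)² = ((-15 - 12) + 628)² = (-27 + 628)² = 601² = 361201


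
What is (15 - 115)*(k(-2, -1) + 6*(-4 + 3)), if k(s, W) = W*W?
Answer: 500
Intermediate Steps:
k(s, W) = W²
(15 - 115)*(k(-2, -1) + 6*(-4 + 3)) = (15 - 115)*((-1)² + 6*(-4 + 3)) = -100*(1 + 6*(-1)) = -100*(1 - 6) = -100*(-5) = 500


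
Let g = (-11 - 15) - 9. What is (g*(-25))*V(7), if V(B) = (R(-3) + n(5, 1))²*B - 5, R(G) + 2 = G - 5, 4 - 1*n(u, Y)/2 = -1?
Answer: -4375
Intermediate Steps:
n(u, Y) = 10 (n(u, Y) = 8 - 2*(-1) = 8 + 2 = 10)
R(G) = -7 + G (R(G) = -2 + (G - 5) = -2 + (-5 + G) = -7 + G)
g = -35 (g = -26 - 9 = -35)
V(B) = -5 (V(B) = ((-7 - 3) + 10)²*B - 5 = (-10 + 10)²*B - 5 = 0²*B - 5 = 0*B - 5 = 0 - 5 = -5)
(g*(-25))*V(7) = -35*(-25)*(-5) = 875*(-5) = -4375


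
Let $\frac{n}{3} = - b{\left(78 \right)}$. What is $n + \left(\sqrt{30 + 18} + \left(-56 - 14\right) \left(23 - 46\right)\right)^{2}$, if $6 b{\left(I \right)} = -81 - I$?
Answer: $\frac{5184455}{2} + 12880 \sqrt{3} \approx 2.6145 \cdot 10^{6}$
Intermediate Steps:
$b{\left(I \right)} = - \frac{27}{2} - \frac{I}{6}$ ($b{\left(I \right)} = \frac{-81 - I}{6} = - \frac{27}{2} - \frac{I}{6}$)
$n = \frac{159}{2}$ ($n = 3 \left(- (- \frac{27}{2} - 13)\right) = 3 \left(\left(-1\right) \left(- \frac{53}{2}\right)\right) = 3 \cdot \frac{53}{2} = \frac{159}{2} \approx 79.5$)
$n + \left(\sqrt{30 + 18} + \left(-56 - 14\right) \left(23 - 46\right)\right)^{2} = \frac{159}{2} + \left(\sqrt{30 + 18} + \left(-56 - 14\right) \left(23 - 46\right)\right)^{2} = \frac{159}{2} + \left(\sqrt{48} - -1610\right)^{2} = \frac{159}{2} + \left(4 \sqrt{3} + 1610\right)^{2} = \frac{159}{2} + \left(1610 + 4 \sqrt{3}\right)^{2}$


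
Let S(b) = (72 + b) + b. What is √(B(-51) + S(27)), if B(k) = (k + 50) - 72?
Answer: √53 ≈ 7.2801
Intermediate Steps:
S(b) = 72 + 2*b
B(k) = -22 + k (B(k) = (50 + k) - 72 = -22 + k)
√(B(-51) + S(27)) = √((-22 - 51) + (72 + 2*27)) = √(-73 + (72 + 54)) = √(-73 + 126) = √53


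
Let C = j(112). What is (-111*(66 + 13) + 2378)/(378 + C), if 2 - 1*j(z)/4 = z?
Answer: 6391/62 ≈ 103.08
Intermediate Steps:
j(z) = 8 - 4*z
C = -440 (C = 8 - 4*112 = 8 - 448 = -440)
(-111*(66 + 13) + 2378)/(378 + C) = (-111*(66 + 13) + 2378)/(378 - 440) = (-111*79 + 2378)/(-62) = (-8769 + 2378)*(-1/62) = -6391*(-1/62) = 6391/62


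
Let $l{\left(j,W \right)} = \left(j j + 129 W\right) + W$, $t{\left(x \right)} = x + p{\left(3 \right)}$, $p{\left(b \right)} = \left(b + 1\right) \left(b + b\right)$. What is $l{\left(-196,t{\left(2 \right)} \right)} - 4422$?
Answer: $37374$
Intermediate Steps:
$p{\left(b \right)} = 2 b \left(1 + b\right)$ ($p{\left(b \right)} = \left(1 + b\right) 2 b = 2 b \left(1 + b\right)$)
$t{\left(x \right)} = 24 + x$ ($t{\left(x \right)} = x + 2 \cdot 3 \left(1 + 3\right) = x + 2 \cdot 3 \cdot 4 = x + 24 = 24 + x$)
$l{\left(j,W \right)} = j^{2} + 130 W$ ($l{\left(j,W \right)} = \left(j^{2} + 129 W\right) + W = j^{2} + 130 W$)
$l{\left(-196,t{\left(2 \right)} \right)} - 4422 = \left(\left(-196\right)^{2} + 130 \left(24 + 2\right)\right) - 4422 = \left(38416 + 130 \cdot 26\right) - 4422 = \left(38416 + 3380\right) - 4422 = 41796 - 4422 = 37374$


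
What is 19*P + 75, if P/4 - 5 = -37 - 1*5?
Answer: -2737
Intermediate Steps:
P = -148 (P = 20 + 4*(-37 - 1*5) = 20 + 4*(-37 - 5) = 20 + 4*(-42) = 20 - 168 = -148)
19*P + 75 = 19*(-148) + 75 = -2812 + 75 = -2737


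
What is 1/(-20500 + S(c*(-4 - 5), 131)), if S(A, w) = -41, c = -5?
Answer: -1/20541 ≈ -4.8683e-5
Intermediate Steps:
1/(-20500 + S(c*(-4 - 5), 131)) = 1/(-20500 - 41) = 1/(-20541) = -1/20541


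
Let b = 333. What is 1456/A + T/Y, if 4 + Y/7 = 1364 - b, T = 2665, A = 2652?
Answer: 25939/28203 ≈ 0.91972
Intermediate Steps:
Y = 7189 (Y = -28 + 7*(1364 - 1*333) = -28 + 7*(1364 - 333) = -28 + 7*1031 = -28 + 7217 = 7189)
1456/A + T/Y = 1456/2652 + 2665/7189 = 1456*(1/2652) + 2665*(1/7189) = 28/51 + 205/553 = 25939/28203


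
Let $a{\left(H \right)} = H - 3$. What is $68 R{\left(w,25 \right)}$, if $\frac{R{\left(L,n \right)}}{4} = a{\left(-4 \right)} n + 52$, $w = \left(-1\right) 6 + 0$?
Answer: $-33456$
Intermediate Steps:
$a{\left(H \right)} = -3 + H$
$w = -6$ ($w = -6 + 0 = -6$)
$R{\left(L,n \right)} = 208 - 28 n$ ($R{\left(L,n \right)} = 4 \left(\left(-3 - 4\right) n + 52\right) = 4 \left(- 7 n + 52\right) = 4 \left(52 - 7 n\right) = 208 - 28 n$)
$68 R{\left(w,25 \right)} = 68 \left(208 - 700\right) = 68 \left(-492\right) = -33456$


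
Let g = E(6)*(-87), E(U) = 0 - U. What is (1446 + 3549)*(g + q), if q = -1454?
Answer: -4655340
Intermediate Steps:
E(U) = -U
g = 522 (g = -1*6*(-87) = -6*(-87) = 522)
(1446 + 3549)*(g + q) = (1446 + 3549)*(522 - 1454) = 4995*(-932) = -4655340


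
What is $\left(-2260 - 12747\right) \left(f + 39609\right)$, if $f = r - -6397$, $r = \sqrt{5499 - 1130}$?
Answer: $-690412042 - 15007 \sqrt{4369} \approx -6.914 \cdot 10^{8}$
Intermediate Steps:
$r = \sqrt{4369} \approx 66.098$
$f = 6397 + \sqrt{4369}$ ($f = \sqrt{4369} - -6397 = \sqrt{4369} + 6397 = 6397 + \sqrt{4369} \approx 6463.1$)
$\left(-2260 - 12747\right) \left(f + 39609\right) = \left(-2260 - 12747\right) \left(\left(6397 + \sqrt{4369}\right) + 39609\right) = - 15007 \left(46006 + \sqrt{4369}\right) = -690412042 - 15007 \sqrt{4369}$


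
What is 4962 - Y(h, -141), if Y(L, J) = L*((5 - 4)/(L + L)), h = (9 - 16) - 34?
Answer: 9923/2 ≈ 4961.5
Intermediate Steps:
h = -41 (h = -7 - 34 = -41)
Y(L, J) = ½ (Y(L, J) = L*(1/(2*L)) = ½)
4962 - Y(h, -141) = 4962 - 1*½ = 4962 - ½ = 9923/2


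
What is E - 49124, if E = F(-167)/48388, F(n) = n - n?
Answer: -49124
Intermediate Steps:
F(n) = 0
E = 0 (E = 0/48388 = 0*(1/48388) = 0)
E - 49124 = 0 - 49124 = -49124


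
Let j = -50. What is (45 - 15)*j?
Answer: -1500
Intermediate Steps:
(45 - 15)*j = (45 - 15)*(-50) = 30*(-50) = -1500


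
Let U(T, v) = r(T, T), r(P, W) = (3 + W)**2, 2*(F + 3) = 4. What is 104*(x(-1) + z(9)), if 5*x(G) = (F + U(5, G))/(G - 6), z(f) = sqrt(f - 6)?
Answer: -936/5 + 104*sqrt(3) ≈ -7.0667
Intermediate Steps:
F = -1 (F = -3 + (1/2)*4 = -3 + 2 = -1)
z(f) = sqrt(-6 + f)
U(T, v) = (3 + T)**2
x(G) = 63/(5*(-6 + G)) (x(G) = ((-1 + (3 + 5)**2)/(G - 6))/5 = ((-1 + 8**2)/(-6 + G))/5 = ((-1 + 64)/(-6 + G))/5 = (63/(-6 + G))/5 = 63/(5*(-6 + G)))
104*(x(-1) + z(9)) = 104*(63/(5*(-6 - 1)) + sqrt(-6 + 9)) = 104*((63/5)/(-7) + sqrt(3)) = 104*((63/5)*(-1/7) + sqrt(3)) = 104*(-9/5 + sqrt(3)) = -936/5 + 104*sqrt(3)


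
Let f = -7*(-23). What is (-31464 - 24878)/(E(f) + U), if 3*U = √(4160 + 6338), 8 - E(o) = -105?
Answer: -5209074/9493 + 15366*√10498/9493 ≈ -382.88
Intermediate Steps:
f = 161
E(o) = 113 (E(o) = 8 - 1*(-105) = 8 + 105 = 113)
U = √10498/3 (U = √(4160 + 6338)/3 = √10498/3 ≈ 34.153)
(-31464 - 24878)/(E(f) + U) = (-31464 - 24878)/(113 + √10498/3) = -56342/(113 + √10498/3)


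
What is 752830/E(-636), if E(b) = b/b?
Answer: 752830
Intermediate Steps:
E(b) = 1
752830/E(-636) = 752830/1 = 752830*1 = 752830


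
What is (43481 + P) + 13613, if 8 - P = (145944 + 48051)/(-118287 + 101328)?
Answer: 322862271/5653 ≈ 57113.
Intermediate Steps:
P = 109889/5653 (P = 8 - (145944 + 48051)/(-118287 + 101328) = 8 - 193995/(-16959) = 8 - 193995*(-1)/16959 = 8 - 1*(-64665/5653) = 8 + 64665/5653 = 109889/5653 ≈ 19.439)
(43481 + P) + 13613 = (43481 + 109889/5653) + 13613 = 245907982/5653 + 13613 = 322862271/5653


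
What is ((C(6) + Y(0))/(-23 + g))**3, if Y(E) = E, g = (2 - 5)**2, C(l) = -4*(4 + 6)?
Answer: 8000/343 ≈ 23.324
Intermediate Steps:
C(l) = -40 (C(l) = -4*10 = -40)
g = 9 (g = (-3)**2 = 9)
((C(6) + Y(0))/(-23 + g))**3 = ((-40 + 0)/(-23 + 9))**3 = (-40/(-14))**3 = (-40*(-1/14))**3 = (20/7)**3 = 8000/343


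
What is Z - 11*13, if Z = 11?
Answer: -132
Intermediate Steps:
Z - 11*13 = 11 - 11*13 = 11 - 143 = -132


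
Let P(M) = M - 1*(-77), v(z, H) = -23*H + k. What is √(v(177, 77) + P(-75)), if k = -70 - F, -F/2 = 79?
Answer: 41*I ≈ 41.0*I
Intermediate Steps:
F = -158 (F = -2*79 = -158)
k = 88 (k = -70 - 1*(-158) = -70 + 158 = 88)
v(z, H) = 88 - 23*H (v(z, H) = -23*H + 88 = 88 - 23*H)
P(M) = 77 + M (P(M) = M + 77 = 77 + M)
√(v(177, 77) + P(-75)) = √((88 - 23*77) + (77 - 75)) = √((88 - 1771) + 2) = √(-1683 + 2) = √(-1681) = 41*I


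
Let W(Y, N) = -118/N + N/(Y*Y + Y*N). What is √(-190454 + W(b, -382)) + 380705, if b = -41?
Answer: 380705 + I*√232199947613571739/1104171 ≈ 3.8071e+5 + 436.41*I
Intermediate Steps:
W(Y, N) = -118/N + N/(Y² + N*Y)
√(-190454 + W(b, -382)) + 380705 = √(-190454 + ((-382)² - 118*(-41)² - 118*(-382)*(-41))/(-382*(-41)*(-382 - 41))) + 380705 = √(-190454 - 1/382*(-1/41)*(145924 - 118*1681 - 1848116)/(-423)) + 380705 = √(-190454 - 1/382*(-1/41)*(-1/423)*(145924 - 198358 - 1848116)) + 380705 = √(-190454 - 1/382*(-1/41)*(-1/423)*(-1900550)) + 380705 = √(-190454 + 950275/3312513) + 380705 = √(-630880400627/3312513) + 380705 = I*√232199947613571739/1104171 + 380705 = 380705 + I*√232199947613571739/1104171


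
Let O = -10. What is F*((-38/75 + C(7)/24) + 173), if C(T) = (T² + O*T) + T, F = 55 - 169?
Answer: -979887/50 ≈ -19598.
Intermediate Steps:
F = -114
C(T) = T² - 9*T (C(T) = (T² - 10*T) + T = T² - 9*T)
F*((-38/75 + C(7)/24) + 173) = -114*((-38/75 + (7*(-9 + 7))/24) + 173) = -114*((-38*1/75 + (7*(-2))*(1/24)) + 173) = -114*((-38/75 - 14*1/24) + 173) = -114*((-38/75 - 7/12) + 173) = -114*(-109/100 + 173) = -114*17191/100 = -979887/50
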